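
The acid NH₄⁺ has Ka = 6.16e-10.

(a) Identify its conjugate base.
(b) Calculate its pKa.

(a) The conjugate base is formed by removing one H⁺ from NH₄⁺, giving NH₃. (b) pKa = -log(Ka) = -log(6.16e-10) = 9.21.

Conjugate base: NH₃; pK_a = 9.21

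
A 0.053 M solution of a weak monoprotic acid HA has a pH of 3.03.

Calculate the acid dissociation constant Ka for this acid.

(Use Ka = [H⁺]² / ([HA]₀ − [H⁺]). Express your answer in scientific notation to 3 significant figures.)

[H⁺] = 10^(−pH) = 10^(−3.03) = 9.333e-04 M. For HA ⇌ H⁺ + A⁻, Ka = [H⁺][A⁻]/[HA] = [H⁺]² / ([HA]₀ − [H⁺]) = (9.333e-04)² / (0.053 − 9.333e-04) = 1.67e-05.

K_a = 1.67e-05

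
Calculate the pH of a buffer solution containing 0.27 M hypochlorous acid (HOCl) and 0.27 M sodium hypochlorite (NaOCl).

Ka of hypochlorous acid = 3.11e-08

pKa = -log(3.11e-08) = 7.51. pH = pKa + log([A⁻]/[HA]) = 7.51 + log(0.27/0.27)

pH = 7.51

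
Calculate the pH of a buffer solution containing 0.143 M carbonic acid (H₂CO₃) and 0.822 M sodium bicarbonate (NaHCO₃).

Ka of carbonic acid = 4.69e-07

pKa = -log(4.69e-07) = 6.33. pH = pKa + log([A⁻]/[HA]) = 6.33 + log(0.822/0.143)

pH = 7.09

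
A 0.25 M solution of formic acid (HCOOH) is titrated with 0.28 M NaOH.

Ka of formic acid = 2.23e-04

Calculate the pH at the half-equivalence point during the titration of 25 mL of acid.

At half-equivalence [HA] = [A⁻], so Henderson-Hasselbalch gives pH = pKa = -log(2.23e-04) = 3.65.

pH = pKa = 3.65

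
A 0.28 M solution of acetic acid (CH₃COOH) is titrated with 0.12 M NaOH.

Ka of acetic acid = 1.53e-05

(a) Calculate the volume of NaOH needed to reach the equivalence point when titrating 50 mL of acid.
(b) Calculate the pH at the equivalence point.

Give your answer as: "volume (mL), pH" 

moles acid = 0.28 × 50/1000 = 0.014 mol; V_base = moles/0.12 × 1000 = 116.7 mL. At equivalence only the conjugate base is present: [A⁻] = 0.014/0.167 = 8.4000e-02 M. Kb = Kw/Ka = 6.54e-10; [OH⁻] = √(Kb × [A⁻]) = 7.4096e-06; pOH = 5.13; pH = 14 - pOH = 8.87.

V = 116.7 mL, pH = 8.87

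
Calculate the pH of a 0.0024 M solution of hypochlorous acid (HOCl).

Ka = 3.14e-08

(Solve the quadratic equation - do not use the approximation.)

x² + Ka×x - Ka×C = 0. Using quadratic formula: [H⁺] = 8.6653e-06

pH = 5.06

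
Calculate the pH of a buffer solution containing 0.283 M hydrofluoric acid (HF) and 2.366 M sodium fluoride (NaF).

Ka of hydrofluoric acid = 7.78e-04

pKa = -log(7.78e-04) = 3.11. pH = pKa + log([A⁻]/[HA]) = 3.11 + log(2.366/0.283)

pH = 4.03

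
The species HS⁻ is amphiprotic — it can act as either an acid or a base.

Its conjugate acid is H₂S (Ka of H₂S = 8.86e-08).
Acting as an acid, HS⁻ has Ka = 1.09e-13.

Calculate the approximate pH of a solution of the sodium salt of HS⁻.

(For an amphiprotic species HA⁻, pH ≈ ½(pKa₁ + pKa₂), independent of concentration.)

pKa₁ = -log(8.86e-08) = 7.05; pKa₂ = -log(1.09e-13) = 12.96. For an amphiprotic species, pH ≈ ½(pKa₁ + pKa₂) = ½(7.05 + 12.96) = 10.01.

pH = 10.01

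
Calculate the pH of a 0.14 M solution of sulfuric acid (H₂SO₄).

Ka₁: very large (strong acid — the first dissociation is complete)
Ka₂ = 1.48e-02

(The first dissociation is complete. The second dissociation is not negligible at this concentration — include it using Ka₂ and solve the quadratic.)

First dissociation is complete: [H⁺]₀ = [HSO₄⁻]₀ = C = 0.14 M. Second dissociation HSO₄⁻ ⇌ H⁺ + SO₄²⁻: let x = [SO₄²⁻]. Ka₂ = (C + x)·x / (C − x) = 1.48e-02 → x² + (C + Ka₂)·x − Ka₂·C = 0 → x² + 0.15480·x − 2.072e-03 = 0. x = (−0.15480 + √(0.15480² + 4 × 2.072e-03)) / 2 = 1.2393e-02 M. [H⁺] = C + x = 0.14 + 1.2393e-02 = 1.5239e-01 M. pH = -log(1.5239e-01) = 0.82.

pH = 0.82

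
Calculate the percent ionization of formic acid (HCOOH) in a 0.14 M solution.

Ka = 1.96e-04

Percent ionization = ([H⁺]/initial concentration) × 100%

Using Ka equilibrium: x² + Ka×x - Ka×C = 0. Solving: [H⁺] = 5.1412e-03. Percent = (5.1412e-03/0.14) × 100

Percent ionization = 3.67%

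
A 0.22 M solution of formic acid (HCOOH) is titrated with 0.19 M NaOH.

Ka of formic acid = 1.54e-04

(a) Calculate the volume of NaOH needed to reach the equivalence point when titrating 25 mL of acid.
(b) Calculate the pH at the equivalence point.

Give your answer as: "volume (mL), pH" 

moles acid = 0.22 × 25/1000 = 0.0055 mol; V_base = moles/0.19 × 1000 = 28.9 mL. At equivalence only the conjugate base is present: [A⁻] = 0.0055/0.054 = 1.0195e-01 M. Kb = Kw/Ka = 6.49e-11; [OH⁻] = √(Kb × [A⁻]) = 2.5730e-06; pOH = 5.59; pH = 14 - pOH = 8.41.

V = 28.9 mL, pH = 8.41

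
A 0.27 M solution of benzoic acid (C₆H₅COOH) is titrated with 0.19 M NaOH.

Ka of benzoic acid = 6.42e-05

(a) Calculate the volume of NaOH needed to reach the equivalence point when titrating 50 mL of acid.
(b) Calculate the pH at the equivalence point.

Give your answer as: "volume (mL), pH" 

moles acid = 0.27 × 50/1000 = 0.0135 mol; V_base = moles/0.19 × 1000 = 71.1 mL. At equivalence only the conjugate base is present: [A⁻] = 0.0135/0.121 = 1.1152e-01 M. Kb = Kw/Ka = 1.56e-10; [OH⁻] = √(Kb × [A⁻]) = 4.1679e-06; pOH = 5.38; pH = 14 - pOH = 8.62.

V = 71.1 mL, pH = 8.62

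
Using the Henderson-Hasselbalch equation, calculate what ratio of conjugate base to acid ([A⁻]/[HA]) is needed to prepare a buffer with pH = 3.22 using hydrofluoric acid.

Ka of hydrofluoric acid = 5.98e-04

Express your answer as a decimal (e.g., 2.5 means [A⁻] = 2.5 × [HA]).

pKa = -log(5.98e-04) = 3.2233. pH = pKa + log([A⁻]/[HA]), so log([A⁻]/[HA]) = pH − pKa = 3.22 − 3.2233 = -0.0033. [A⁻]/[HA] = 10^(-0.0033) = 0.992

[A⁻]/[HA] = 0.992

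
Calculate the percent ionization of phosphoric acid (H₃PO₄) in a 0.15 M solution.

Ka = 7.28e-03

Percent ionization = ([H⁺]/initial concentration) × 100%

Using Ka equilibrium: x² + Ka×x - Ka×C = 0. Solving: [H⁺] = 2.9605e-02. Percent = (2.9605e-02/0.15) × 100

Percent ionization = 19.7%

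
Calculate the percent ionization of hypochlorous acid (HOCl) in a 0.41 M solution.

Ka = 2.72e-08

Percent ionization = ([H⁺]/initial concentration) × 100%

Using Ka equilibrium: x² + Ka×x - Ka×C = 0. Solving: [H⁺] = 1.0559e-04. Percent = (1.0559e-04/0.41) × 100

Percent ionization = 0.0258%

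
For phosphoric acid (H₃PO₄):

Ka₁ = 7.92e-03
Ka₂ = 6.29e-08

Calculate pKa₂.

pKa₂ = -log(Ka₂) = -log(6.29e-08) = 7.20.

pK_{a2} = 7.20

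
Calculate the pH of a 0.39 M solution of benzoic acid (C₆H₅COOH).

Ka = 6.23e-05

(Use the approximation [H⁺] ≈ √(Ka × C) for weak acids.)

[H⁺] = √(Ka × C) = √(6.23e-05 × 0.39) = 4.9292e-03. pH = -log(4.9292e-03)

pH = 2.31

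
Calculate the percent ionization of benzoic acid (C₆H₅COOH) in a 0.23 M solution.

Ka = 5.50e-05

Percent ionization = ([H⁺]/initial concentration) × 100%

Using Ka equilibrium: x² + Ka×x - Ka×C = 0. Solving: [H⁺] = 3.5293e-03. Percent = (3.5293e-03/0.23) × 100

Percent ionization = 1.53%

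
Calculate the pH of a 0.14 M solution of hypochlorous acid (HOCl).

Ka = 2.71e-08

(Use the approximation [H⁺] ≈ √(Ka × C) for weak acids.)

[H⁺] = √(Ka × C) = √(2.71e-08 × 0.14) = 6.1595e-05. pH = -log(6.1595e-05)

pH = 4.21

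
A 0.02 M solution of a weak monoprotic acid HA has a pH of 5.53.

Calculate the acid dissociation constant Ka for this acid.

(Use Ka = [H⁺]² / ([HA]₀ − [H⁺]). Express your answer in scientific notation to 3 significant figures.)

[H⁺] = 10^(−pH) = 10^(−5.53) = 2.951e-06 M. For HA ⇌ H⁺ + A⁻, Ka = [H⁺][A⁻]/[HA] = [H⁺]² / ([HA]₀ − [H⁺]) = (2.951e-06)² / (0.02 − 2.951e-06) = 4.36e-10.

K_a = 4.36e-10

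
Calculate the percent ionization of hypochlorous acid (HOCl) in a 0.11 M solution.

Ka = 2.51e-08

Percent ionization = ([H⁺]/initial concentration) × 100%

Using Ka equilibrium: x² + Ka×x - Ka×C = 0. Solving: [H⁺] = 5.2533e-05. Percent = (5.2533e-05/0.11) × 100

Percent ionization = 0.0478%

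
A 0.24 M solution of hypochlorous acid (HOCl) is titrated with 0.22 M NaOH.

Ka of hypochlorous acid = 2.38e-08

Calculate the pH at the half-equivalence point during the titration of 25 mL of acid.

At half-equivalence [HA] = [A⁻], so Henderson-Hasselbalch gives pH = pKa = -log(2.38e-08) = 7.62.

pH = pKa = 7.62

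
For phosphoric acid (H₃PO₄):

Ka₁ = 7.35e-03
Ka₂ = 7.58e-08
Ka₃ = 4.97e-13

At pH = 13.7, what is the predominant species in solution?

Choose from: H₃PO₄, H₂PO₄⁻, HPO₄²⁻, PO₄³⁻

pKa₁ = 2.13, pKa₂ = 7.12, pKa₃ = 12.30. For a polyprotic acid the predominant species crosses at each pKa: below pKa_n the protonated form dominates, above it the deprotonated form does. At pH = 13.7, the predominant species is PO₄³⁻.

PO₄³⁻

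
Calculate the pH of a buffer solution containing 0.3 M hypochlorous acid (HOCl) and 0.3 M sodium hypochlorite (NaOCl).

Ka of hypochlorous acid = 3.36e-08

pKa = -log(3.36e-08) = 7.47. pH = pKa + log([A⁻]/[HA]) = 7.47 + log(0.3/0.3)

pH = 7.47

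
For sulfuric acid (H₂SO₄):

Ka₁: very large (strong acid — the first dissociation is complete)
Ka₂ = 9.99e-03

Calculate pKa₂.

pKa₂ = -log(Ka₂) = -log(9.99e-03) = 2.00.

pK_{a2} = 2.00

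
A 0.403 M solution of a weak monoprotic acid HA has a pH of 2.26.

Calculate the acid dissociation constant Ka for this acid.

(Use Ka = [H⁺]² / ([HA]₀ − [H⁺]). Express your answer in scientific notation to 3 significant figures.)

[H⁺] = 10^(−pH) = 10^(−2.26) = 5.495e-03 M. For HA ⇌ H⁺ + A⁻, Ka = [H⁺][A⁻]/[HA] = [H⁺]² / ([HA]₀ − [H⁺]) = (5.495e-03)² / (0.403 − 5.495e-03) = 7.60e-05.

K_a = 7.60e-05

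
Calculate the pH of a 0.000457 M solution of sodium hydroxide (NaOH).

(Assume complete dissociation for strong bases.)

[OH⁻] = 0.000457 M for strong base. pOH = -log[OH⁻] = 3.34, pH = 14 - pOH

pH = 10.66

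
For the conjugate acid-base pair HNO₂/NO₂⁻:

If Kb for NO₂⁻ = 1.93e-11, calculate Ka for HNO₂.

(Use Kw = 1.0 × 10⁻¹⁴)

For a conjugate pair Ka × Kb = Kw, so Ka = Kw/Kb = 1.0 × 10⁻¹⁴ / 1.93e-11 = 5.18e-04.

K_a = 5.18e-04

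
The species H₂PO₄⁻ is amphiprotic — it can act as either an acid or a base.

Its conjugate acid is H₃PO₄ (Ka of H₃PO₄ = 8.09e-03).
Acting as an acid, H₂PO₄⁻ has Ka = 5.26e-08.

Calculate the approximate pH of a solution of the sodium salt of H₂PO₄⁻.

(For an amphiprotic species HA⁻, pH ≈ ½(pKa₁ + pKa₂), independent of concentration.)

pKa₁ = -log(8.09e-03) = 2.09; pKa₂ = -log(5.26e-08) = 7.28. For an amphiprotic species, pH ≈ ½(pKa₁ + pKa₂) = ½(2.09 + 7.28) = 4.69.

pH = 4.69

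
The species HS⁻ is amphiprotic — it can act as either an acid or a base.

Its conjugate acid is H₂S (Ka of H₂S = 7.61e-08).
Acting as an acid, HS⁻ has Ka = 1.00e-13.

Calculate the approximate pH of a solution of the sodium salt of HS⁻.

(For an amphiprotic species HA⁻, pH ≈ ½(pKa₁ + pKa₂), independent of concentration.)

pKa₁ = -log(7.61e-08) = 7.12; pKa₂ = -log(1.00e-13) = 13.00. For an amphiprotic species, pH ≈ ½(pKa₁ + pKa₂) = ½(7.12 + 13.00) = 10.06.

pH = 10.06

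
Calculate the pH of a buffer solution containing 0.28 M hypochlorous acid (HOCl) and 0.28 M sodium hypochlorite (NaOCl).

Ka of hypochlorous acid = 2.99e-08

pKa = -log(2.99e-08) = 7.52. pH = pKa + log([A⁻]/[HA]) = 7.52 + log(0.28/0.28)

pH = 7.52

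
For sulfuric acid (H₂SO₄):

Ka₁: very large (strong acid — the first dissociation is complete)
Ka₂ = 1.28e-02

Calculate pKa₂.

pKa₂ = -log(Ka₂) = -log(1.28e-02) = 1.89.

pK_{a2} = 1.89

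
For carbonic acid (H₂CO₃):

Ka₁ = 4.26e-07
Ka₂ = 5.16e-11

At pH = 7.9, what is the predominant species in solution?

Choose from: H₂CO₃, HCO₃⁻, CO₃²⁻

pKa₁ = 6.37, pKa₂ = 10.29. For a polyprotic acid the predominant species crosses at each pKa: below pKa_n the protonated form dominates, above it the deprotonated form does. At pH = 7.9, the predominant species is HCO₃⁻.

HCO₃⁻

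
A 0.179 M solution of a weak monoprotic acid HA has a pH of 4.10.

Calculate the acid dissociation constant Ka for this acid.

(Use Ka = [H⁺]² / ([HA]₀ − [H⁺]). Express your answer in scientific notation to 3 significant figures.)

[H⁺] = 10^(−pH) = 10^(−4.10) = 7.943e-05 M. For HA ⇌ H⁺ + A⁻, Ka = [H⁺][A⁻]/[HA] = [H⁺]² / ([HA]₀ − [H⁺]) = (7.943e-05)² / (0.179 − 7.943e-05) = 3.53e-08.

K_a = 3.53e-08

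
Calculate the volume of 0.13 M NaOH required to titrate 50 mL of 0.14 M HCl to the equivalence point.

At equivalence: moles acid = moles base. moles HCl = 0.14 × 50/1000 = 0.007 mol. V_base = moles / 0.13 × 1000 = 53.8 mL.

V_{base} = 53.8 mL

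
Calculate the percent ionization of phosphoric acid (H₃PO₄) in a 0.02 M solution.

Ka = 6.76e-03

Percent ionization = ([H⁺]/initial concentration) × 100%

Using Ka equilibrium: x² + Ka×x - Ka×C = 0. Solving: [H⁺] = 8.7289e-03. Percent = (8.7289e-03/0.02) × 100

Percent ionization = 43.6%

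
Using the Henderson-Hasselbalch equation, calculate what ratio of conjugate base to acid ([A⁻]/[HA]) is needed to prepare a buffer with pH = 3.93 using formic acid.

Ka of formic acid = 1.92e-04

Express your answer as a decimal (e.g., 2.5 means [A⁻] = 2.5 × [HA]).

pKa = -log(1.92e-04) = 3.7167. pH = pKa + log([A⁻]/[HA]), so log([A⁻]/[HA]) = pH − pKa = 3.93 − 3.7167 = 0.2133. [A⁻]/[HA] = 10^(0.2133) = 1.63

[A⁻]/[HA] = 1.63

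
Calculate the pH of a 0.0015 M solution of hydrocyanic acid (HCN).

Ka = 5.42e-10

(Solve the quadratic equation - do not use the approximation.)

x² + Ka×x - Ka×C = 0. Using quadratic formula: [H⁺] = 9.0139e-07

pH = 6.05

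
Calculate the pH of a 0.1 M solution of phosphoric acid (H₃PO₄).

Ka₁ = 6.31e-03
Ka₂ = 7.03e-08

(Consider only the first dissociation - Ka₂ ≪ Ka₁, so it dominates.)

First dissociation dominates. From Ka₁ = [H⁺][HA⁻]/[H₂A], x² + Ka₁·x − Ka₁·C = 0 with C = 0.1 M and Ka₁ = 6.31e-03. Solving: [H⁺] = (−Ka₁ + √(Ka₁² + 4·Ka₁·C)) / 2 = 2.2162e-02 M. pH = -log(2.2162e-02) = 1.65.

pH = 1.65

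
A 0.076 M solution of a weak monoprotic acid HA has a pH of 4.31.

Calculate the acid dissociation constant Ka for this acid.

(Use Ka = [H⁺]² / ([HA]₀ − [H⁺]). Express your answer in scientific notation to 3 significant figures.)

[H⁺] = 10^(−pH) = 10^(−4.31) = 4.898e-05 M. For HA ⇌ H⁺ + A⁻, Ka = [H⁺][A⁻]/[HA] = [H⁺]² / ([HA]₀ − [H⁺]) = (4.898e-05)² / (0.076 − 4.898e-05) = 3.16e-08.

K_a = 3.16e-08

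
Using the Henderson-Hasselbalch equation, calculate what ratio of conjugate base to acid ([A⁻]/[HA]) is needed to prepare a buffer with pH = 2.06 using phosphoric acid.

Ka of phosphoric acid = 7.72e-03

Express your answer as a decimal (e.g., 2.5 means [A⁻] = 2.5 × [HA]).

pKa = -log(7.72e-03) = 2.1124. pH = pKa + log([A⁻]/[HA]), so log([A⁻]/[HA]) = pH − pKa = 2.06 − 2.1124 = -0.0524. [A⁻]/[HA] = 10^(-0.0524) = 0.886

[A⁻]/[HA] = 0.886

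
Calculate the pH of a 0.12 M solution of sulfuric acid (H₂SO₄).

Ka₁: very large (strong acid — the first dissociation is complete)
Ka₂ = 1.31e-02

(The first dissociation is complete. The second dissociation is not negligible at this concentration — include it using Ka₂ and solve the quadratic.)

First dissociation is complete: [H⁺]₀ = [HSO₄⁻]₀ = C = 0.12 M. Second dissociation HSO₄⁻ ⇌ H⁺ + SO₄²⁻: let x = [SO₄²⁻]. Ka₂ = (C + x)·x / (C − x) = 1.31e-02 → x² + (C + Ka₂)·x − Ka₂·C = 0 → x² + 0.13310·x − 1.572e-03 = 0. x = (−0.13310 + √(0.13310² + 4 × 1.572e-03)) / 2 = 1.0915e-02 M. [H⁺] = C + x = 0.12 + 1.0915e-02 = 1.3092e-01 M. pH = -log(1.3092e-01) = 0.88.

pH = 0.88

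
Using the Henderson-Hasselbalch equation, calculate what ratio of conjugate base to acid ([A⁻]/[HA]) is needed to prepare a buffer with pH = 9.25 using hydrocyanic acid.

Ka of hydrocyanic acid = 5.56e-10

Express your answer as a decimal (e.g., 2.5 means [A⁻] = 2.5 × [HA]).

pKa = -log(5.56e-10) = 9.2549. pH = pKa + log([A⁻]/[HA]), so log([A⁻]/[HA]) = pH − pKa = 9.25 − 9.2549 = -0.0049. [A⁻]/[HA] = 10^(-0.0049) = 0.989

[A⁻]/[HA] = 0.989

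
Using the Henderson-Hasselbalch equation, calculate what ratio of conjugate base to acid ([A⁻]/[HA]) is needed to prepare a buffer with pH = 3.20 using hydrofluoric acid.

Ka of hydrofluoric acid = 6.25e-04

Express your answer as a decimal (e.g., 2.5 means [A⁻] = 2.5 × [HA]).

pKa = -log(6.25e-04) = 3.2041. pH = pKa + log([A⁻]/[HA]), so log([A⁻]/[HA]) = pH − pKa = 3.20 − 3.2041 = -0.0041. [A⁻]/[HA] = 10^(-0.0041) = 0.991

[A⁻]/[HA] = 0.991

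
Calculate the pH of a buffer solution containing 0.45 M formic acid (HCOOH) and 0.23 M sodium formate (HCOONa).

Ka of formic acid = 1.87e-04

pKa = -log(1.87e-04) = 3.73. pH = pKa + log([A⁻]/[HA]) = 3.73 + log(0.23/0.45)

pH = 3.44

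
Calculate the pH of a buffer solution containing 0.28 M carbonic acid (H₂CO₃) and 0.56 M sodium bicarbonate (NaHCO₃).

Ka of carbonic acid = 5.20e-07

pKa = -log(5.20e-07) = 6.28. pH = pKa + log([A⁻]/[HA]) = 6.28 + log(0.56/0.28)

pH = 6.59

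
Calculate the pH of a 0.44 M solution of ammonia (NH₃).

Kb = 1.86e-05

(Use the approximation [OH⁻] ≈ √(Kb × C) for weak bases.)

[OH⁻] = √(Kb × C) = √(1.86e-05 × 0.44) = 2.8608e-03. pOH = 2.54, pH = 14 - pOH

pH = 11.46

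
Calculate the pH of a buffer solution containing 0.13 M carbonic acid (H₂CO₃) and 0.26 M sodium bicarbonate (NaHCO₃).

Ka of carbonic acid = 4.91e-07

pKa = -log(4.91e-07) = 6.31. pH = pKa + log([A⁻]/[HA]) = 6.31 + log(0.26/0.13)

pH = 6.61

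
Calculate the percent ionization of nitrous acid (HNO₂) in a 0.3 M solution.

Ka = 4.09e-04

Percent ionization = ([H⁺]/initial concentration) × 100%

Using Ka equilibrium: x² + Ka×x - Ka×C = 0. Solving: [H⁺] = 1.0874e-02. Percent = (1.0874e-02/0.3) × 100

Percent ionization = 3.62%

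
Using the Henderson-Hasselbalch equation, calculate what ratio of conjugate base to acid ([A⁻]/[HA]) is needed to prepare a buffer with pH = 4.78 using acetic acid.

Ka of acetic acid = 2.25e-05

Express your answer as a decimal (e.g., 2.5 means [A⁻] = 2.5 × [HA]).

pKa = -log(2.25e-05) = 4.6478. pH = pKa + log([A⁻]/[HA]), so log([A⁻]/[HA]) = pH − pKa = 4.78 − 4.6478 = 0.1322. [A⁻]/[HA] = 10^(0.1322) = 1.36

[A⁻]/[HA] = 1.36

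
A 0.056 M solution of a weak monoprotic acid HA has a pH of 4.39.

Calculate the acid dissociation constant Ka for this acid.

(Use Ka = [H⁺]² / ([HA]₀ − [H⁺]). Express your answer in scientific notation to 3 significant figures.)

[H⁺] = 10^(−pH) = 10^(−4.39) = 4.074e-05 M. For HA ⇌ H⁺ + A⁻, Ka = [H⁺][A⁻]/[HA] = [H⁺]² / ([HA]₀ − [H⁺]) = (4.074e-05)² / (0.056 − 4.074e-05) = 2.97e-08.

K_a = 2.97e-08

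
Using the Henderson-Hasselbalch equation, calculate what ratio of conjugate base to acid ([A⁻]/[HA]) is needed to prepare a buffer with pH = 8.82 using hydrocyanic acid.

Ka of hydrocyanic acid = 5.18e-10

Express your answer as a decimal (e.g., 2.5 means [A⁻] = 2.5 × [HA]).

pKa = -log(5.18e-10) = 9.2857. pH = pKa + log([A⁻]/[HA]), so log([A⁻]/[HA]) = pH − pKa = 8.82 − 9.2857 = -0.4657. [A⁻]/[HA] = 10^(-0.4657) = 0.342

[A⁻]/[HA] = 0.342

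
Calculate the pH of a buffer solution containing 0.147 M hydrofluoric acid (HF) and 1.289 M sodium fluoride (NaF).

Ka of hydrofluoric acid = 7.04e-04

pKa = -log(7.04e-04) = 3.15. pH = pKa + log([A⁻]/[HA]) = 3.15 + log(1.289/0.147)

pH = 4.10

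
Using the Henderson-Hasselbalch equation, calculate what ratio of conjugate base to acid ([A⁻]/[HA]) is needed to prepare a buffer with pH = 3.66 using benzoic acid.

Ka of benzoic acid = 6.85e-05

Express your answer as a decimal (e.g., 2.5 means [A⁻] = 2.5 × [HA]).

pKa = -log(6.85e-05) = 4.1643. pH = pKa + log([A⁻]/[HA]), so log([A⁻]/[HA]) = pH − pKa = 3.66 − 4.1643 = -0.5043. [A⁻]/[HA] = 10^(-0.5043) = 0.313

[A⁻]/[HA] = 0.313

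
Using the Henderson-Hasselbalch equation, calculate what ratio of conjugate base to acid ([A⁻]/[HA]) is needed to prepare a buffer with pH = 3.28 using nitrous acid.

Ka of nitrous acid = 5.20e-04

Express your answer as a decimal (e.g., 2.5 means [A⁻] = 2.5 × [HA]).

pKa = -log(5.20e-04) = 3.2840. pH = pKa + log([A⁻]/[HA]), so log([A⁻]/[HA]) = pH − pKa = 3.28 − 3.2840 = -0.0040. [A⁻]/[HA] = 10^(-0.0040) = 0.991

[A⁻]/[HA] = 0.991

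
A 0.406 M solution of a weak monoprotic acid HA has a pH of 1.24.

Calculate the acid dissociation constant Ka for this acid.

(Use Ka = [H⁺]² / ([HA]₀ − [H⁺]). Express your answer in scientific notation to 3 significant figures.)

[H⁺] = 10^(−pH) = 10^(−1.24) = 5.754e-02 M. For HA ⇌ H⁺ + A⁻, Ka = [H⁺][A⁻]/[HA] = [H⁺]² / ([HA]₀ − [H⁺]) = (5.754e-02)² / (0.406 − 5.754e-02) = 9.50e-03.

K_a = 9.50e-03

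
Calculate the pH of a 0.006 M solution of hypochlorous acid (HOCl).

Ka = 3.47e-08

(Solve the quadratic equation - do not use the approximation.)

x² + Ka×x - Ka×C = 0. Using quadratic formula: [H⁺] = 1.4412e-05

pH = 4.84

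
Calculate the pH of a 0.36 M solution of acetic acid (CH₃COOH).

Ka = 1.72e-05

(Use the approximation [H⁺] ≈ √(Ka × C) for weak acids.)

[H⁺] = √(Ka × C) = √(1.72e-05 × 0.36) = 2.4884e-03. pH = -log(2.4884e-03)

pH = 2.60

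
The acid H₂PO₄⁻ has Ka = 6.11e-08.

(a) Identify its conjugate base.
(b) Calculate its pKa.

(a) The conjugate base is formed by removing one H⁺ from H₂PO₄⁻, giving HPO₄²⁻. (b) pKa = -log(Ka) = -log(6.11e-08) = 7.21.

Conjugate base: HPO₄²⁻; pK_a = 7.21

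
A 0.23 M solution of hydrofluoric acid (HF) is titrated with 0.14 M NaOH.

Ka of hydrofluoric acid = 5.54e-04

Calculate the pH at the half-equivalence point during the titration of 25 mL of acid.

At half-equivalence [HA] = [A⁻], so Henderson-Hasselbalch gives pH = pKa = -log(5.54e-04) = 3.26.

pH = pKa = 3.26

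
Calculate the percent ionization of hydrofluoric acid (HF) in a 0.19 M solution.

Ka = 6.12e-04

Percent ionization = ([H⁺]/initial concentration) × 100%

Using Ka equilibrium: x² + Ka×x - Ka×C = 0. Solving: [H⁺] = 1.0482e-02. Percent = (1.0482e-02/0.19) × 100

Percent ionization = 5.52%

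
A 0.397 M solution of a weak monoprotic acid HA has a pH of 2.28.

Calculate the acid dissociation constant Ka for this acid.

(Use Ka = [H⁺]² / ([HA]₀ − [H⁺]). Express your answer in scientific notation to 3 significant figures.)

[H⁺] = 10^(−pH) = 10^(−2.28) = 5.248e-03 M. For HA ⇌ H⁺ + A⁻, Ka = [H⁺][A⁻]/[HA] = [H⁺]² / ([HA]₀ − [H⁺]) = (5.248e-03)² / (0.397 − 5.248e-03) = 7.03e-05.

K_a = 7.03e-05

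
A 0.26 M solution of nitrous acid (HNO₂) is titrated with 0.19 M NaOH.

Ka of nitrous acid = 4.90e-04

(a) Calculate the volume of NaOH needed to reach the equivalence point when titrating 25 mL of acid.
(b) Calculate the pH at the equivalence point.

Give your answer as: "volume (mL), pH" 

moles acid = 0.26 × 25/1000 = 0.0065 mol; V_base = moles/0.19 × 1000 = 34.2 mL. At equivalence only the conjugate base is present: [A⁻] = 0.0065/0.059 = 1.0978e-01 M. Kb = Kw/Ka = 2.04e-11; [OH⁻] = √(Kb × [A⁻]) = 1.4968e-06; pOH = 5.82; pH = 14 - pOH = 8.18.

V = 34.2 mL, pH = 8.18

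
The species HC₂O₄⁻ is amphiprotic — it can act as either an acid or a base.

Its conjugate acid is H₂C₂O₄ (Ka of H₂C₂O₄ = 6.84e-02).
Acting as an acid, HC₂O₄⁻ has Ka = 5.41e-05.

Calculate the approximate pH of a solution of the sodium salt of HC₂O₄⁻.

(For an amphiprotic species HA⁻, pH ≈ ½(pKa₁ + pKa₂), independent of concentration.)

pKa₁ = -log(6.84e-02) = 1.16; pKa₂ = -log(5.41e-05) = 4.27. For an amphiprotic species, pH ≈ ½(pKa₁ + pKa₂) = ½(1.16 + 4.27) = 2.72.

pH = 2.72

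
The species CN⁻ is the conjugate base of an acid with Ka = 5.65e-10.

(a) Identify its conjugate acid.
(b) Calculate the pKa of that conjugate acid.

(a) The conjugate acid is formed by adding one H⁺ to CN⁻, giving HCN. (b) pKa = -log(Ka) = -log(5.65e-10) = 9.25.

Conjugate acid: HCN; pK_a = 9.25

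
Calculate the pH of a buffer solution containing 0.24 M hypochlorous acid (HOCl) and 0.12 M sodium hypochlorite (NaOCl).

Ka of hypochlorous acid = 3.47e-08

pKa = -log(3.47e-08) = 7.46. pH = pKa + log([A⁻]/[HA]) = 7.46 + log(0.12/0.24)

pH = 7.16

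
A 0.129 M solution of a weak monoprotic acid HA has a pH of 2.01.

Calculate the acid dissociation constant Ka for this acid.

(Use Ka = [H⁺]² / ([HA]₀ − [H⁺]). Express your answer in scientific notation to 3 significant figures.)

[H⁺] = 10^(−pH) = 10^(−2.01) = 9.772e-03 M. For HA ⇌ H⁺ + A⁻, Ka = [H⁺][A⁻]/[HA] = [H⁺]² / ([HA]₀ − [H⁺]) = (9.772e-03)² / (0.129 − 9.772e-03) = 8.01e-04.

K_a = 8.01e-04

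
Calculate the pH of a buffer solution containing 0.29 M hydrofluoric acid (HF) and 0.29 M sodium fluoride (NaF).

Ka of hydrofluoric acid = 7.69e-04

pKa = -log(7.69e-04) = 3.11. pH = pKa + log([A⁻]/[HA]) = 3.11 + log(0.29/0.29)

pH = 3.11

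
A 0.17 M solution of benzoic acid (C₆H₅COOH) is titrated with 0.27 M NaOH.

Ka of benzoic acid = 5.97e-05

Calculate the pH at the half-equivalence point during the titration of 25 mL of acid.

At half-equivalence [HA] = [A⁻], so Henderson-Hasselbalch gives pH = pKa = -log(5.97e-05) = 4.22.

pH = pKa = 4.22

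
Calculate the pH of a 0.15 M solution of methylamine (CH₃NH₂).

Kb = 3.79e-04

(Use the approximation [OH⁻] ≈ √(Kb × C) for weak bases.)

[OH⁻] = √(Kb × C) = √(3.79e-04 × 0.15) = 7.5399e-03. pOH = 2.12, pH = 14 - pOH

pH = 11.88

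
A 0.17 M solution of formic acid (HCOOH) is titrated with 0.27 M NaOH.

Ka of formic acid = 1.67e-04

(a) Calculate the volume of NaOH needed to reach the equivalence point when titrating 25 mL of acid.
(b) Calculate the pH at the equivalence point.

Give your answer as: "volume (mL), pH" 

moles acid = 0.17 × 25/1000 = 0.00425 mol; V_base = moles/0.27 × 1000 = 15.7 mL. At equivalence only the conjugate base is present: [A⁻] = 0.00425/0.041 = 1.0432e-01 M. Kb = Kw/Ka = 5.99e-11; [OH⁻] = √(Kb × [A⁻]) = 2.4993e-06; pOH = 5.60; pH = 14 - pOH = 8.40.

V = 15.7 mL, pH = 8.40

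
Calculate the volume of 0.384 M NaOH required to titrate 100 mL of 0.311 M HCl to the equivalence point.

At equivalence: moles acid = moles base. moles HCl = 0.311 × 100/1000 = 0.0311 mol. V_base = moles / 0.384 × 1000 = 81.0 mL.

V_{base} = 81.0 mL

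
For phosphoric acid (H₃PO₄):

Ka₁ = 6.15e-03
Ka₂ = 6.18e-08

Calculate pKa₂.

pKa₂ = -log(Ka₂) = -log(6.18e-08) = 7.21.

pK_{a2} = 7.21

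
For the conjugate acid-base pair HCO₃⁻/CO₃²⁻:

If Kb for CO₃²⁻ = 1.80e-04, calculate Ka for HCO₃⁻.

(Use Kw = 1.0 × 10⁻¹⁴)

For a conjugate pair Ka × Kb = Kw, so Ka = Kw/Kb = 1.0 × 10⁻¹⁴ / 1.80e-04 = 5.56e-11.

K_a = 5.56e-11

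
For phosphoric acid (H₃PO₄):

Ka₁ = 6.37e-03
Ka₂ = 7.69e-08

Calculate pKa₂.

pKa₂ = -log(Ka₂) = -log(7.69e-08) = 7.11.

pK_{a2} = 7.11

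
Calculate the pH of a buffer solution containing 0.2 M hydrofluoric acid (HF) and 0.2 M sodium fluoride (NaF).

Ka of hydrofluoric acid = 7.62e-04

pKa = -log(7.62e-04) = 3.12. pH = pKa + log([A⁻]/[HA]) = 3.12 + log(0.2/0.2)

pH = 3.12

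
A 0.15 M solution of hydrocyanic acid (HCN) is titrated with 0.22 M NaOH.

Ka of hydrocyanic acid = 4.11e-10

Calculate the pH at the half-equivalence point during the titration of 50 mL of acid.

At half-equivalence [HA] = [A⁻], so Henderson-Hasselbalch gives pH = pKa = -log(4.11e-10) = 9.39.

pH = pKa = 9.39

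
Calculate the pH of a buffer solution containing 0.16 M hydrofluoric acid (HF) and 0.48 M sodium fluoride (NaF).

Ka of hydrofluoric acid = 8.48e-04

pKa = -log(8.48e-04) = 3.07. pH = pKa + log([A⁻]/[HA]) = 3.07 + log(0.48/0.16)

pH = 3.55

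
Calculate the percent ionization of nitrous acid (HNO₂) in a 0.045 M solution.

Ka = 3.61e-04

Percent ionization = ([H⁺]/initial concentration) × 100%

Using Ka equilibrium: x² + Ka×x - Ka×C = 0. Solving: [H⁺] = 3.8540e-03. Percent = (3.8540e-03/0.045) × 100

Percent ionization = 8.56%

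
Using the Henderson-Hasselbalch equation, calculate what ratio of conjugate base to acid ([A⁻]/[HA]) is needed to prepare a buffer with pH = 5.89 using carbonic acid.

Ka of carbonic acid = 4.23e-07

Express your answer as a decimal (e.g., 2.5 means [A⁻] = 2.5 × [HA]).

pKa = -log(4.23e-07) = 6.3737. pH = pKa + log([A⁻]/[HA]), so log([A⁻]/[HA]) = pH − pKa = 5.89 − 6.3737 = -0.4837. [A⁻]/[HA] = 10^(-0.4837) = 0.328

[A⁻]/[HA] = 0.328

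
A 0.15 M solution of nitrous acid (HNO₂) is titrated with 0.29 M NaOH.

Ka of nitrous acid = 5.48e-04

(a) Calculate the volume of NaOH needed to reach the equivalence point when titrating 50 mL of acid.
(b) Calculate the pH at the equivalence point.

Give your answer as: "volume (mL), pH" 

moles acid = 0.15 × 50/1000 = 0.0075 mol; V_base = moles/0.29 × 1000 = 25.9 mL. At equivalence only the conjugate base is present: [A⁻] = 0.0075/0.076 = 9.8864e-02 M. Kb = Kw/Ka = 1.82e-11; [OH⁻] = √(Kb × [A⁻]) = 1.3432e-06; pOH = 5.87; pH = 14 - pOH = 8.13.

V = 25.9 mL, pH = 8.13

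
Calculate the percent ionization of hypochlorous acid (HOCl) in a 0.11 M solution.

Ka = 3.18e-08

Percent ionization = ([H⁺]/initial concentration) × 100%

Using Ka equilibrium: x² + Ka×x - Ka×C = 0. Solving: [H⁺] = 5.9128e-05. Percent = (5.9128e-05/0.11) × 100

Percent ionization = 0.0538%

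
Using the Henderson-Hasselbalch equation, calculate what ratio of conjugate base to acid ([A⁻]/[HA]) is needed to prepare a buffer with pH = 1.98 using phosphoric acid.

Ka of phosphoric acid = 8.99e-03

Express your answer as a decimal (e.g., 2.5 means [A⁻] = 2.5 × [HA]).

pKa = -log(8.99e-03) = 2.0462. pH = pKa + log([A⁻]/[HA]), so log([A⁻]/[HA]) = pH − pKa = 1.98 − 2.0462 = -0.0662. [A⁻]/[HA] = 10^(-0.0662) = 0.859

[A⁻]/[HA] = 0.859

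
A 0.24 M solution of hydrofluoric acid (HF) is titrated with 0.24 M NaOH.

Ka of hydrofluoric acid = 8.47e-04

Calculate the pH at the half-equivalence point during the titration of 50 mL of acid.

At half-equivalence [HA] = [A⁻], so Henderson-Hasselbalch gives pH = pKa = -log(8.47e-04) = 3.07.

pH = pKa = 3.07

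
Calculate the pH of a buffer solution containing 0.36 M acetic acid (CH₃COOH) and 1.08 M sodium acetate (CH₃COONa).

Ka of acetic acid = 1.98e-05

pKa = -log(1.98e-05) = 4.70. pH = pKa + log([A⁻]/[HA]) = 4.70 + log(1.08/0.36)

pH = 5.18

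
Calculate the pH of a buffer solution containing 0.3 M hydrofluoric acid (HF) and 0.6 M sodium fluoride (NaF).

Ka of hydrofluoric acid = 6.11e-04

pKa = -log(6.11e-04) = 3.21. pH = pKa + log([A⁻]/[HA]) = 3.21 + log(0.6/0.3)

pH = 3.51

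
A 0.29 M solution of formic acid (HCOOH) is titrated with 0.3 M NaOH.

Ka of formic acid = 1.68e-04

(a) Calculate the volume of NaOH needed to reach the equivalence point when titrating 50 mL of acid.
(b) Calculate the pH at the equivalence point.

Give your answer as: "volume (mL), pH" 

moles acid = 0.29 × 50/1000 = 0.0145 mol; V_base = moles/0.3 × 1000 = 48.3 mL. At equivalence only the conjugate base is present: [A⁻] = 0.0145/0.098 = 1.4746e-01 M. Kb = Kw/Ka = 5.95e-11; [OH⁻] = √(Kb × [A⁻]) = 2.9626e-06; pOH = 5.53; pH = 14 - pOH = 8.47.

V = 48.3 mL, pH = 8.47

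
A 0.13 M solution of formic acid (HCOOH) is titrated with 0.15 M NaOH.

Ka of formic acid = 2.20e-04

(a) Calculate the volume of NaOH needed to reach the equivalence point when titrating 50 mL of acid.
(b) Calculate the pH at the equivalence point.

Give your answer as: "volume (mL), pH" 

moles acid = 0.13 × 50/1000 = 0.0065 mol; V_base = moles/0.15 × 1000 = 43.3 mL. At equivalence only the conjugate base is present: [A⁻] = 0.0065/0.093 = 6.9643e-02 M. Kb = Kw/Ka = 4.55e-11; [OH⁻] = √(Kb × [A⁻]) = 1.7792e-06; pOH = 5.75; pH = 14 - pOH = 8.25.

V = 43.3 mL, pH = 8.25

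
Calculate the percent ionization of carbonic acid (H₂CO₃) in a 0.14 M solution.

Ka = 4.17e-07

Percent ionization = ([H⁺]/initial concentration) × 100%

Using Ka equilibrium: x² + Ka×x - Ka×C = 0. Solving: [H⁺] = 2.4141e-04. Percent = (2.4141e-04/0.14) × 100

Percent ionization = 0.172%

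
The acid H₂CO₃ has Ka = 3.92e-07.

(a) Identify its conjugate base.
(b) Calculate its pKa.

(a) The conjugate base is formed by removing one H⁺ from H₂CO₃, giving HCO₃⁻. (b) pKa = -log(Ka) = -log(3.92e-07) = 6.41.

Conjugate base: HCO₃⁻; pK_a = 6.41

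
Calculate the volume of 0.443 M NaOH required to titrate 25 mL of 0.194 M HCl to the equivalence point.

At equivalence: moles acid = moles base. moles HCl = 0.194 × 25/1000 = 0.00485 mol. V_base = moles / 0.443 × 1000 = 10.9 mL.

V_{base} = 10.9 mL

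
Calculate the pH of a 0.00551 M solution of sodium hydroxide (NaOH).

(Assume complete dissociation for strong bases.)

[OH⁻] = 0.00551 M for strong base. pOH = -log[OH⁻] = 2.26, pH = 14 - pOH

pH = 11.74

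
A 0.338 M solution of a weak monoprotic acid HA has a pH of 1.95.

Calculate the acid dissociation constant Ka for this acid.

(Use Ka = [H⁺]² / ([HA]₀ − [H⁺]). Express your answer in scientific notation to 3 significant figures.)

[H⁺] = 10^(−pH) = 10^(−1.95) = 1.122e-02 M. For HA ⇌ H⁺ + A⁻, Ka = [H⁺][A⁻]/[HA] = [H⁺]² / ([HA]₀ − [H⁺]) = (1.122e-02)² / (0.338 − 1.122e-02) = 3.85e-04.

K_a = 3.85e-04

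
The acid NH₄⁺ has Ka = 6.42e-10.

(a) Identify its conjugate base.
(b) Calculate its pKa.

(a) The conjugate base is formed by removing one H⁺ from NH₄⁺, giving NH₃. (b) pKa = -log(Ka) = -log(6.42e-10) = 9.19.

Conjugate base: NH₃; pK_a = 9.19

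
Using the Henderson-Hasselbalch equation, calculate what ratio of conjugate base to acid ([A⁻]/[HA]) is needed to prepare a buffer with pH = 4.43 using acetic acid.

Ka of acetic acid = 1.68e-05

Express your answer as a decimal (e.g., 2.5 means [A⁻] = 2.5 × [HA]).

pKa = -log(1.68e-05) = 4.7747. pH = pKa + log([A⁻]/[HA]), so log([A⁻]/[HA]) = pH − pKa = 4.43 − 4.7747 = -0.3447. [A⁻]/[HA] = 10^(-0.3447) = 0.452

[A⁻]/[HA] = 0.452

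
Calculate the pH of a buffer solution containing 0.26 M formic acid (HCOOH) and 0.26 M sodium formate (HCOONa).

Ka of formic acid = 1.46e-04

pKa = -log(1.46e-04) = 3.84. pH = pKa + log([A⁻]/[HA]) = 3.84 + log(0.26/0.26)

pH = 3.84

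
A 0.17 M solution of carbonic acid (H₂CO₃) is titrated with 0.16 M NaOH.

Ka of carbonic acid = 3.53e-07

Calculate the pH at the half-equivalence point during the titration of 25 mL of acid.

At half-equivalence [HA] = [A⁻], so Henderson-Hasselbalch gives pH = pKa = -log(3.53e-07) = 6.45.

pH = pKa = 6.45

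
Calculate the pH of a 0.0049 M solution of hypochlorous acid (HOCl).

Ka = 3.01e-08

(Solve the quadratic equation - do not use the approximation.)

x² + Ka×x - Ka×C = 0. Using quadratic formula: [H⁺] = 1.2130e-05

pH = 4.92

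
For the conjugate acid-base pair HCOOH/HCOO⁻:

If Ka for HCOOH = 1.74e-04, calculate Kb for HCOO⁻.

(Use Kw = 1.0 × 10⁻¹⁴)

For a conjugate pair Ka × Kb = Kw, so Kb = Kw/Ka = 1.0 × 10⁻¹⁴ / 1.74e-04 = 5.75e-11.

K_b = 5.75e-11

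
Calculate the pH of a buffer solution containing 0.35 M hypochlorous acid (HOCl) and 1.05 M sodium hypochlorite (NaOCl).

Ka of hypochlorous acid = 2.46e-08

pKa = -log(2.46e-08) = 7.61. pH = pKa + log([A⁻]/[HA]) = 7.61 + log(1.05/0.35)

pH = 8.09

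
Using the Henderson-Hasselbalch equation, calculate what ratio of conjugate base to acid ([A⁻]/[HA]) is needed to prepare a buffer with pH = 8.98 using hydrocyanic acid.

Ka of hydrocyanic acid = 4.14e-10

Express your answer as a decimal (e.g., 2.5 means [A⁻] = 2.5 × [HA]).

pKa = -log(4.14e-10) = 9.3830. pH = pKa + log([A⁻]/[HA]), so log([A⁻]/[HA]) = pH − pKa = 8.98 − 9.3830 = -0.4030. [A⁻]/[HA] = 10^(-0.4030) = 0.395

[A⁻]/[HA] = 0.395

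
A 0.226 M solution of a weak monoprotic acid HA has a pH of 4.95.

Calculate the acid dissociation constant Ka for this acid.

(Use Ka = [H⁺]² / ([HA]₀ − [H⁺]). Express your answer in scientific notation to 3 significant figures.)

[H⁺] = 10^(−pH) = 10^(−4.95) = 1.122e-05 M. For HA ⇌ H⁺ + A⁻, Ka = [H⁺][A⁻]/[HA] = [H⁺]² / ([HA]₀ − [H⁺]) = (1.122e-05)² / (0.226 − 1.122e-05) = 5.57e-10.

K_a = 5.57e-10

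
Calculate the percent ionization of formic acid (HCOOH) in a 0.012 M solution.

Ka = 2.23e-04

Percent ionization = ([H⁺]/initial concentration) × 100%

Using Ka equilibrium: x² + Ka×x - Ka×C = 0. Solving: [H⁺] = 1.5281e-03. Percent = (1.5281e-03/0.012) × 100

Percent ionization = 12.7%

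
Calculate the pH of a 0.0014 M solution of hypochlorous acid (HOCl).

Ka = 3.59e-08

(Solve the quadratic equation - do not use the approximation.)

x² + Ka×x - Ka×C = 0. Using quadratic formula: [H⁺] = 7.0715e-06

pH = 5.15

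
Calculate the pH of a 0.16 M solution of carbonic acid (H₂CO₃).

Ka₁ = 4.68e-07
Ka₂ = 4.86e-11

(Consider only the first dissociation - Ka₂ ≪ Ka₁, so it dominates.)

First dissociation dominates. From Ka₁ = [H⁺][HA⁻]/[H₂A], x² + Ka₁·x − Ka₁·C = 0 with C = 0.16 M and Ka₁ = 4.68e-07. Solving: [H⁺] = (−Ka₁ + √(Ka₁² + 4·Ka₁·C)) / 2 = 2.7341e-04 M. pH = -log(2.7341e-04) = 3.56.

pH = 3.56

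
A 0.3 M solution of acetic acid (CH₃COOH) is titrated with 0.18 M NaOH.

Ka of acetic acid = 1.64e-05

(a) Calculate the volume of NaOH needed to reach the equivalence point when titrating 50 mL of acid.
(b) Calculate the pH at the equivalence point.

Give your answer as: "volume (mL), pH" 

moles acid = 0.3 × 50/1000 = 0.015 mol; V_base = moles/0.18 × 1000 = 83.3 mL. At equivalence only the conjugate base is present: [A⁻] = 0.015/0.133 = 1.1250e-01 M. Kb = Kw/Ka = 6.10e-10; [OH⁻] = √(Kb × [A⁻]) = 8.2824e-06; pOH = 5.08; pH = 14 - pOH = 8.92.

V = 83.3 mL, pH = 8.92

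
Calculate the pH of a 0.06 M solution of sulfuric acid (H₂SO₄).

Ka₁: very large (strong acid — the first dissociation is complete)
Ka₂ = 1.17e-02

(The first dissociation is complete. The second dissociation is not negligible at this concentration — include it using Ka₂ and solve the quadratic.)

First dissociation is complete: [H⁺]₀ = [HSO₄⁻]₀ = C = 0.06 M. Second dissociation HSO₄⁻ ⇌ H⁺ + SO₄²⁻: let x = [SO₄²⁻]. Ka₂ = (C + x)·x / (C − x) = 1.17e-02 → x² + (C + Ka₂)·x − Ka₂·C = 0 → x² + 0.07170·x − 7.020e-04 = 0. x = (−0.07170 + √(0.07170² + 4 × 7.020e-04)) / 2 = 8.7283e-03 M. [H⁺] = C + x = 0.06 + 8.7283e-03 = 6.8728e-02 M. pH = -log(6.8728e-02) = 1.16.

pH = 1.16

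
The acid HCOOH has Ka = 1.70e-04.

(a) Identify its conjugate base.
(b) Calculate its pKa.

(a) The conjugate base is formed by removing one H⁺ from HCOOH, giving HCOO⁻. (b) pKa = -log(Ka) = -log(1.70e-04) = 3.77.

Conjugate base: HCOO⁻; pK_a = 3.77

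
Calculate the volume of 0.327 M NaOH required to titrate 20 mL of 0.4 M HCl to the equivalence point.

At equivalence: moles acid = moles base. moles HCl = 0.4 × 20/1000 = 0.008 mol. V_base = moles / 0.327 × 1000 = 24.5 mL.

V_{base} = 24.5 mL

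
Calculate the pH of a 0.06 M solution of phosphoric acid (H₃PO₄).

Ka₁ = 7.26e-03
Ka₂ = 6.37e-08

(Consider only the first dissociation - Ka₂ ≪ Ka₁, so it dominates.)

First dissociation dominates. From Ka₁ = [H⁺][HA⁻]/[H₂A], x² + Ka₁·x − Ka₁·C = 0 with C = 0.06 M and Ka₁ = 7.26e-03. Solving: [H⁺] = (−Ka₁ + √(Ka₁² + 4·Ka₁·C)) / 2 = 1.7554e-02 M. pH = -log(1.7554e-02) = 1.76.

pH = 1.76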